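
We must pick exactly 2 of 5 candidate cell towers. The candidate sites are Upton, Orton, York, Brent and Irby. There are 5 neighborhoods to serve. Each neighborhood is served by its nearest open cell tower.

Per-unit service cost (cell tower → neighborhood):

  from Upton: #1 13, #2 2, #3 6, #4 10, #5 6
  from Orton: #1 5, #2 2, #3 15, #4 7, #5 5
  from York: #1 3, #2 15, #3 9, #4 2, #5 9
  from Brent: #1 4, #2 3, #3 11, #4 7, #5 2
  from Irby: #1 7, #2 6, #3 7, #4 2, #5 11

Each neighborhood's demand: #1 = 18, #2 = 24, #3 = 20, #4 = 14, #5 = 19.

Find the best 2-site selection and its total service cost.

With exactly 2 open, each neighborhood uses its cheapest among the chosen.
{Brent, Irby}: #1→Brent 4·18=72, #2→Brent 3·24=72, #3→Irby 7·20=140, #4→Irby 2·14=28, #5→Brent 2·19=38. Service cost 350.
{Upton, York}: service cost 364
{York, Brent}: service cost 372
Among all 10 size-2 choices, {Brent, Irby} is lowest.

Choose Brent and Irby; total service cost 350.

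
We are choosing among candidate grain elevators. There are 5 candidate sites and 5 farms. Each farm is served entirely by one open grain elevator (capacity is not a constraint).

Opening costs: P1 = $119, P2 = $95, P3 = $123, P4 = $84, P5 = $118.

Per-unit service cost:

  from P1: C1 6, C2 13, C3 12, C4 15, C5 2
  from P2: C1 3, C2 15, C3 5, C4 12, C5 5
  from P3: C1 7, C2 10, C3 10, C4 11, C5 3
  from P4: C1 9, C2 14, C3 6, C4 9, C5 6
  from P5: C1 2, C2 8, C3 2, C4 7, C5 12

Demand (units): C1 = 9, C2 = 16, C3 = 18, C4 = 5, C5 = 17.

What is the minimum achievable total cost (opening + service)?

Minimum total cost: 488

For any fixed open set, each farm goes to its cheapest open site; total = fixed + service.
{P1, P5}: C1→P5 2·9=18, C2→P5 8·16=128, C3→P5 2·18=36, C4→P5 7·5=35, C5→P1 2·17=34. Service 251; fixed 237; total 488.
{P3, P5}: service 268 + fixed 241 = 509
{P2, P5}: C1→P5 2·9=18, C2→P5 8·16=128, C3→P5 2·18=36, C4→P5 7·5=35, C5→P2 5·17=85. Service 302; fixed 213; total 515.
{P1, P2, P3, P4, P5}: service 251 + fixed 539 = 790
No other subset beats 488.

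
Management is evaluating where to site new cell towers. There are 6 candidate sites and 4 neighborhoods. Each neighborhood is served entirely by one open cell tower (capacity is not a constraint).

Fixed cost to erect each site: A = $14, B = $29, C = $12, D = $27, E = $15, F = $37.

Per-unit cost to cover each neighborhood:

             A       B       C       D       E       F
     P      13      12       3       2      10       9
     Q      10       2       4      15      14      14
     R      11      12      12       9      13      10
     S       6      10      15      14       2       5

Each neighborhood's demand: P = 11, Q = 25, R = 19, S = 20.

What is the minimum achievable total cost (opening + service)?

For any fixed open set, each neighborhood goes to its cheapest open site; total = fixed + service.
{B, D, E}: P→D 2·11=22, Q→B 2·25=50, R→D 9·19=171, S→E 2·20=40. Service 283; fixed 71; total 354.
{B, C, D, E}: P→D 2·11=22, Q→B 2·25=50, R→D 9·19=171, S→E 2·20=40. Service 283; fixed 83; total 366.
{A, B, D, E}: P→D 2·11=22, Q→B 2·25=50, R→D 9·19=171, S→E 2·20=40. Service 283; fixed 85; total 368.
{A, B, C, D, E, F}: service 283 + fixed 134 = 417
No other subset beats 354.

Minimum total cost: 354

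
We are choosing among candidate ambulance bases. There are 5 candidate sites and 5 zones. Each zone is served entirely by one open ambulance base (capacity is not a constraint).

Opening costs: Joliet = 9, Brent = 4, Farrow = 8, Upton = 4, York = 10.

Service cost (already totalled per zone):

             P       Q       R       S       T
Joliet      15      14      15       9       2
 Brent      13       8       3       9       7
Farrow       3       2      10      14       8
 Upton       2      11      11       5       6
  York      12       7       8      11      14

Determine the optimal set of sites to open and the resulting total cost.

For any fixed open set, each zone goes to its cheapest open site; total = fixed + service.
{Brent, Upton}: P→Upton 2, Q→Brent 8, R→Brent 3, S→Upton 5, T→Upton 6. Service 24; fixed 8; total 32.
{Brent, Farrow, Upton}: P→Upton 2, Q→Farrow 2, R→Brent 3, S→Upton 5, T→Upton 6. Service 18; fixed 16; total 34.
{Brent, Farrow}: P→Farrow 3, Q→Farrow 2, R→Brent 3, S→Brent 9, T→Brent 7. Service 24; fixed 12; total 36.
{Joliet, Brent, Farrow, Upton, York}: service 14 + fixed 35 = 49
No other subset beats 32.

Open Brent and Upton; minimum total cost 32.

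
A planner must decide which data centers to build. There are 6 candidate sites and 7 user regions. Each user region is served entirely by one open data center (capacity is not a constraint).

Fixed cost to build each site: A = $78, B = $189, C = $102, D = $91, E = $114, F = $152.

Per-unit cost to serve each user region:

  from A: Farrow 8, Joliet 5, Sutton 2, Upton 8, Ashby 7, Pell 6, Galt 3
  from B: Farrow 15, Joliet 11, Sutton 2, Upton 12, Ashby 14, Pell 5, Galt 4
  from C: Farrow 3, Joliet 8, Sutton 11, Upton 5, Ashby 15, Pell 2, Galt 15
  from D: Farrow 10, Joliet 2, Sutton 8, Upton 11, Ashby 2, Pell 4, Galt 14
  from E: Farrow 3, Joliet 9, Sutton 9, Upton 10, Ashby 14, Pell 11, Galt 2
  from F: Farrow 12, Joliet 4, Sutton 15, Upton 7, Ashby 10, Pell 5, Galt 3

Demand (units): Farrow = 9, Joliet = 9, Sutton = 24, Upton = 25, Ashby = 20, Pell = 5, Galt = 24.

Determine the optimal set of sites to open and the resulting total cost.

Open A, C and D; minimum total cost 611.

For any fixed open set, each user region goes to its cheapest open site; total = fixed + service.
{A, C, D}: Farrow→C 3·9=27, Joliet→D 2·9=18, Sutton→A 2·24=48, Upton→C 5·25=125, Ashby→D 2·20=40, Pell→C 2·5=10, Galt→A 3·24=72. Service 340; fixed 271; total 611.
{A, D}: service 470 + fixed 169 = 639
{A, C}: service 467 + fixed 180 = 647
{A, B, C, D, E, F}: service 316 + fixed 726 = 1042
No other subset beats 611.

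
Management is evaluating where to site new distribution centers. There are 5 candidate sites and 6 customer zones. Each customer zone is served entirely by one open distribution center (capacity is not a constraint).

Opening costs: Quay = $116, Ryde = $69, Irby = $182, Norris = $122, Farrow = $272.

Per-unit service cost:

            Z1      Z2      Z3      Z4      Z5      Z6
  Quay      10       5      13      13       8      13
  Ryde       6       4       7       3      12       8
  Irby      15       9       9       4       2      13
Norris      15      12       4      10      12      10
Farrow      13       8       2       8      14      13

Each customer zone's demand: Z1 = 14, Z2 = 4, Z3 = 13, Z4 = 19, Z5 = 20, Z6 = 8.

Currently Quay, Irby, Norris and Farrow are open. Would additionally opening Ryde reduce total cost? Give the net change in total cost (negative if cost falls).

Yes — net change −26 (cost falls by 26).

Current service cost with {Quay, Irby, Norris, Farrow}: 382.
Adding Ryde: each customer zone re-picks its cheapest; new service cost 287, saving 95.
Extra fixed cost: 69. Net change = 69 − 95 = -26.
(Totals: 1074 → 1048.)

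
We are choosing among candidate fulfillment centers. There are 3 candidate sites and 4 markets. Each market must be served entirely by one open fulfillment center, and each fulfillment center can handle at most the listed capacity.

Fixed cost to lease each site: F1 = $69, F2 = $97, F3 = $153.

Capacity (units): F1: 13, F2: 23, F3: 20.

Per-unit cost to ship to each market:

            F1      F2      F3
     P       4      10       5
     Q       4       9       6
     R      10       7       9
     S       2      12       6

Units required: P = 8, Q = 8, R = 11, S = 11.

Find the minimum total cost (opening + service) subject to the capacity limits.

Minimum total cost: 505

Open {F2, F3}: P→F3 5·8=40, Q→F2 9·8=72, R→F2 7·11=77, S→F3 6·11=66.
Loads: F2 carries 19/23, F3 carries 19/20. Service 255; fixed 250; total 505.
Next best feasible plan costs 506.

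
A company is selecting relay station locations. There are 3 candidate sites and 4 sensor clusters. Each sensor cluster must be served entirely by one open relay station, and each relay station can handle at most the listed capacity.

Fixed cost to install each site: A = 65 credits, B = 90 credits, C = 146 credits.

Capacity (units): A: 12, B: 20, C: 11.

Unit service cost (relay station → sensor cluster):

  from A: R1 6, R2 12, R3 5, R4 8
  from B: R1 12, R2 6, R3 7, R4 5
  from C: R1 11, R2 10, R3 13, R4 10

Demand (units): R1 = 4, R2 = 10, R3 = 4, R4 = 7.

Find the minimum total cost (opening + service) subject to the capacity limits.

Minimum total cost: 294

Open {A, B}: R1→A 6·4=24, R2→B 6·10=60, R3→A 5·4=20, R4→B 5·7=35.
Loads: A carries 8/12, B carries 17/20. Service 139; fixed 155; total 294.
Next best feasible plan costs 323.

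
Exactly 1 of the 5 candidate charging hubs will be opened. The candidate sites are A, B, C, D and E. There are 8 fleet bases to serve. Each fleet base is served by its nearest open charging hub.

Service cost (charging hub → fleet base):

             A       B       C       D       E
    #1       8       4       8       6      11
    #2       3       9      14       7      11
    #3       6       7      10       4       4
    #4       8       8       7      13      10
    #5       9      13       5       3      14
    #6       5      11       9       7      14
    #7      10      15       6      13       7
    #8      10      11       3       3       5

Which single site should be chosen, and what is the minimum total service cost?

Choose D only; total service cost 56.

With exactly 1 open, each fleet base uses its cheapest among the chosen.
{D}: #1→D 6, #2→D 7, #3→D 4, #4→D 13, #5→D 3, #6→D 7, #7→D 13, #8→D 3. Service cost 56.
{A}: service cost 59
{C}: service cost 62
Among all 5 size-1 choices, {D} is lowest.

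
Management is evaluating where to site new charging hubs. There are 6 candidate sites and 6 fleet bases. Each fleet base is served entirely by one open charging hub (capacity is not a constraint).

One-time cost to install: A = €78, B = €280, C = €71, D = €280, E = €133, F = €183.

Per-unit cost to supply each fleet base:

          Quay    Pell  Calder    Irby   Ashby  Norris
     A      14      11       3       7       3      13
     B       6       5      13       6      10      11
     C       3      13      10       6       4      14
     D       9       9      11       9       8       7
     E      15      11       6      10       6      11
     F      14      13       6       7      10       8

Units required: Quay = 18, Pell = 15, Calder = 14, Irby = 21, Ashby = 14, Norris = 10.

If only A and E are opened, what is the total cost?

Each fleet base is assigned to its cheapest site among the open ones.
{A, E}: Quay→A 14·18=252, Pell→A 11·15=165, Calder→A 3·14=42, Irby→A 7·21=147, Ashby→A 3·14=42, Norris→E 11·10=110. Service 758; fixed 211; total 969.

Total cost: 969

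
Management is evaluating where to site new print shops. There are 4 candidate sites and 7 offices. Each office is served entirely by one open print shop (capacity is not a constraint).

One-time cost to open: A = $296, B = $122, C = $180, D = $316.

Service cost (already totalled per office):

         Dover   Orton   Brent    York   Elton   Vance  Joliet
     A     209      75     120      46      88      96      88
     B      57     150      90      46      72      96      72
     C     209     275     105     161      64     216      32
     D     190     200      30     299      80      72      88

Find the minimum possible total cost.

Minimum total cost: 705

For any fixed open set, each office goes to its cheapest open site; total = fixed + service.
{B}: Dover→B 57, Orton→B 150, Brent→B 90, York→B 46, Elton→B 72, Vance→B 96, Joliet→B 72. Service 583; fixed 122; total 705.
{B, C}: service 535 + fixed 302 = 837
{A, B}: service 508 + fixed 418 = 926
{A, B, C, D}: Dover→B 57, Orton→A 75, Brent→D 30, York→A 46, Elton→C 64, Vance→D 72, Joliet→C 32. Service 376; fixed 914; total 1290.
(All 15 nonempty subsets were checked; B only is lowest.)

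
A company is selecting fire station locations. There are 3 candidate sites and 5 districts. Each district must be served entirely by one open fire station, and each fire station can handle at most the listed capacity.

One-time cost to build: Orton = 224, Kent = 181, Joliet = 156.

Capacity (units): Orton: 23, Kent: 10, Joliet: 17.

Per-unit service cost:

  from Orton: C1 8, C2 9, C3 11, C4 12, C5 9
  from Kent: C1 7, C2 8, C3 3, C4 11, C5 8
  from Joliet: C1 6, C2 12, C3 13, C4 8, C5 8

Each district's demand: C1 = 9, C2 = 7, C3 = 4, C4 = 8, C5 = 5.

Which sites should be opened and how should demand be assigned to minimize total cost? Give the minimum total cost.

Minimum total cost: 650

Open {Orton, Joliet}: C1→Joliet 6·9=54, C2→Orton 9·7=63, C3→Orton 11·4=44, C4→Joliet 8·8=64, C5→Orton 9·5=45.
Loads: Orton carries 16/23, Joliet carries 17/17. Service 270; fixed 380; total 650.
Next best feasible plan costs 663.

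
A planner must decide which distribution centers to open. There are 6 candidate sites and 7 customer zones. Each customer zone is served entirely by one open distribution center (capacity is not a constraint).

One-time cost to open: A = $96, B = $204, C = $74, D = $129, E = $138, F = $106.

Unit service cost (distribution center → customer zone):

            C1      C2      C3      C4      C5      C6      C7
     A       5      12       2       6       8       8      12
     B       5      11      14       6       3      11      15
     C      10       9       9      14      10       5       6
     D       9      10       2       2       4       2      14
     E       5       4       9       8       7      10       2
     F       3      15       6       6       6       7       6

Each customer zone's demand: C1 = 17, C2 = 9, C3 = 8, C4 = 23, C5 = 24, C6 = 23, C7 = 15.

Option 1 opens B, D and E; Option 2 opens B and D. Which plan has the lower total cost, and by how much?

Option 1: {B, D, E}: C1→B 5·17=85, C2→E 4·9=36, C3→D 2·8=16, C4→D 2·23=46, C5→B 3·24=72, C6→D 2·23=46, C7→E 2·15=30. Service 331; fixed 471; total 802.
Option 2: {B, D}: C1→B 5·17=85, C2→D 10·9=90, C3→D 2·8=16, C4→D 2·23=46, C5→B 3·24=72, C6→D 2·23=46, C7→D 14·15=210. Service 565; fixed 333; total 898.
Difference: |802 − 898| = 96.

Option 1 is cheaper by 96.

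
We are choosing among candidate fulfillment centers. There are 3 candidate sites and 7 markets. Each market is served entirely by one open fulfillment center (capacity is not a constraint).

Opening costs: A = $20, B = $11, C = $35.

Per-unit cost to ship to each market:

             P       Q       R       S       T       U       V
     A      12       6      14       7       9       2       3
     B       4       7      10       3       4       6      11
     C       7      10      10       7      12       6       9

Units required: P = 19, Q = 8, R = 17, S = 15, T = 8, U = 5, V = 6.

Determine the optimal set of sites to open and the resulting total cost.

Open A and B; minimum total cost 430.

For any fixed open set, each market goes to its cheapest open site; total = fixed + service.
{A, B}: P→B 4·19=76, Q→A 6·8=48, R→B 10·17=170, S→B 3·15=45, T→B 4·8=32, U→A 2·5=10, V→A 3·6=18. Service 399; fixed 31; total 430.
{A, B, C}: P→B 4·19=76, Q→A 6·8=48, R→B 10·17=170, S→B 3·15=45, T→B 4·8=32, U→A 2·5=10, V→A 3·6=18. Service 399; fixed 66; total 465.
{B}: P→B 4·19=76, Q→B 7·8=56, R→B 10·17=170, S→B 3·15=45, T→B 4·8=32, U→B 6·5=30, V→B 11·6=66. Service 475; fixed 11; total 486.
No other subset beats 430.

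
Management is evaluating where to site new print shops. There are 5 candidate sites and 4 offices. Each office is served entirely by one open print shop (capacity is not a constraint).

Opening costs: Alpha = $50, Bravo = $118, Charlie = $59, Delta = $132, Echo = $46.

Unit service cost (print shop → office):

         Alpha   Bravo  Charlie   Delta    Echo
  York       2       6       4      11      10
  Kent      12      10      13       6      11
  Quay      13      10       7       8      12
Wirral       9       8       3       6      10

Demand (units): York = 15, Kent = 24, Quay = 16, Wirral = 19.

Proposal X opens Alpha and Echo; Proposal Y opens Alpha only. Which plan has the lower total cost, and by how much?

Proposal Y is cheaper by 6.

Proposal X: {Alpha, Echo}: York→Alpha 2·15=30, Kent→Echo 11·24=264, Quay→Echo 12·16=192, Wirral→Alpha 9·19=171. Service 657; fixed 96; total 753.
Proposal Y: {Alpha}: York→Alpha 2·15=30, Kent→Alpha 12·24=288, Quay→Alpha 13·16=208, Wirral→Alpha 9·19=171. Service 697; fixed 50; total 747.
Difference: |753 − 747| = 6.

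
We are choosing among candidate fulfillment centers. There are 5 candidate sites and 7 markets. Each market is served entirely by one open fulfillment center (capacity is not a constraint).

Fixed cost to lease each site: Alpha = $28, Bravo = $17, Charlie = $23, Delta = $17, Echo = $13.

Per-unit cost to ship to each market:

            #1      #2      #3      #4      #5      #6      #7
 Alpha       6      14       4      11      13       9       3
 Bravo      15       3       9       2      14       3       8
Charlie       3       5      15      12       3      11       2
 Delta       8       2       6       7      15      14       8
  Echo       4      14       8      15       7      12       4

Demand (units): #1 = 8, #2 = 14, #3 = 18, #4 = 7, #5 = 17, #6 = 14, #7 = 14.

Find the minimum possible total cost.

For any fixed open set, each market goes to its cheapest open site; total = fixed + service.
{Alpha, Bravo, Charlie}: #1→Charlie 3·8=24, #2→Bravo 3·14=42, #3→Alpha 4·18=72, #4→Bravo 2·7=14, #5→Charlie 3·17=51, #6→Bravo 3·14=42, #7→Charlie 2·14=28. Service 273; fixed 68; total 341.
{Alpha, Bravo, Charlie, Delta}: service 259 + fixed 85 = 344
{Bravo, Charlie, Delta}: service 295 + fixed 57 = 352
{Alpha, Bravo, Charlie, Delta, Echo}: service 259 + fixed 98 = 357
No other subset beats 341.

Minimum total cost: 341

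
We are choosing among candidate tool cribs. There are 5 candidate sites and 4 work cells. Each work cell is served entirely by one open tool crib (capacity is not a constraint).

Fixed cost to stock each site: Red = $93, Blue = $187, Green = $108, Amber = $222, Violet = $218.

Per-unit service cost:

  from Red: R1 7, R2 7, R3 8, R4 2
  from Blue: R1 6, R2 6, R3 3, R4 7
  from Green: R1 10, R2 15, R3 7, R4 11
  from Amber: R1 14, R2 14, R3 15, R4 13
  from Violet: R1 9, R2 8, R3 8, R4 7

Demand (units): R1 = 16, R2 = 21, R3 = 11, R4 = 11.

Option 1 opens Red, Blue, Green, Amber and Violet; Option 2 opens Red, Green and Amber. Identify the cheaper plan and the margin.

Option 1: {Red, Blue, Green, Amber, Violet}: R1→Blue 6·16=96, R2→Blue 6·21=126, R3→Blue 3·11=33, R4→Red 2·11=22. Service 277; fixed 828; total 1105.
Option 2: {Red, Green, Amber}: R1→Red 7·16=112, R2→Red 7·21=147, R3→Green 7·11=77, R4→Red 2·11=22. Service 358; fixed 423; total 781.
Difference: |1105 − 781| = 324.

Option 2 is cheaper by 324.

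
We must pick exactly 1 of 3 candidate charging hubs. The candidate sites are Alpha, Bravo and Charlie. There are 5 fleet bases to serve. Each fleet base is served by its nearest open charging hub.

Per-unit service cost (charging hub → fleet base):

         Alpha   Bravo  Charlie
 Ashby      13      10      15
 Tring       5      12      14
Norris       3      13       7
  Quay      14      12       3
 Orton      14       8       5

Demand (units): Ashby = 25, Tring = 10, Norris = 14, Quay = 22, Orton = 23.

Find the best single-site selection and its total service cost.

Choose Charlie only; total service cost 794.

With exactly 1 open, each fleet base uses its cheapest among the chosen.
{Charlie}: Ashby→Charlie 15·25=375, Tring→Charlie 14·10=140, Norris→Charlie 7·14=98, Quay→Charlie 3·22=66, Orton→Charlie 5·23=115. Service cost 794.
{Bravo}: service cost 1000
{Alpha}: service cost 1047
Among all 3 size-1 choices, {Charlie} is lowest.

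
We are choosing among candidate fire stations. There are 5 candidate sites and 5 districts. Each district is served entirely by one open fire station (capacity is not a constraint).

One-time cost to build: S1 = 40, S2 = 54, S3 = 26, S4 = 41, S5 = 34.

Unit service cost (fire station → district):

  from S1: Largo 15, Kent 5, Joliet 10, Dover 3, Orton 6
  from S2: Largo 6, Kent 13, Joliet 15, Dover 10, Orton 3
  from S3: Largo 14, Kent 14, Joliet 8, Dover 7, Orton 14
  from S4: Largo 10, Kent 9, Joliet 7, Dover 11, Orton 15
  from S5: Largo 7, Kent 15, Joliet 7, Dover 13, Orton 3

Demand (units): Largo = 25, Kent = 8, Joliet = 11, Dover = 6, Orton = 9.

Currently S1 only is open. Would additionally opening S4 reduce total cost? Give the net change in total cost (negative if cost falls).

Yes — net change −117 (cost falls by 117).

Current service cost with {S1}: 597.
Adding S4: each district re-picks its cheapest; new service cost 439, saving 158.
Extra fixed cost: 41. Net change = 41 − 158 = -117.
(Totals: 637 → 520.)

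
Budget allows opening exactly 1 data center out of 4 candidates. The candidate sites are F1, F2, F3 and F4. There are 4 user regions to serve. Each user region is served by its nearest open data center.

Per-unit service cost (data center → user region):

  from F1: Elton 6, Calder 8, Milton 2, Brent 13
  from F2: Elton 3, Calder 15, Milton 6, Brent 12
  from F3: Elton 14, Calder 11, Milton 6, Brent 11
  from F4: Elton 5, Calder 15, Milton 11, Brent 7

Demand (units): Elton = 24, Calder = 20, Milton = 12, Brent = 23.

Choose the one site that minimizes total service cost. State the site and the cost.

With exactly 1 open, each user region uses its cheapest among the chosen.
{F1}: Elton→F1 6·24=144, Calder→F1 8·20=160, Milton→F1 2·12=24, Brent→F1 13·23=299. Service cost 627.
{F4}: service cost 713
{F2}: service cost 720
Among all 4 size-1 choices, {F1} is lowest.

Choose F1 only; total service cost 627.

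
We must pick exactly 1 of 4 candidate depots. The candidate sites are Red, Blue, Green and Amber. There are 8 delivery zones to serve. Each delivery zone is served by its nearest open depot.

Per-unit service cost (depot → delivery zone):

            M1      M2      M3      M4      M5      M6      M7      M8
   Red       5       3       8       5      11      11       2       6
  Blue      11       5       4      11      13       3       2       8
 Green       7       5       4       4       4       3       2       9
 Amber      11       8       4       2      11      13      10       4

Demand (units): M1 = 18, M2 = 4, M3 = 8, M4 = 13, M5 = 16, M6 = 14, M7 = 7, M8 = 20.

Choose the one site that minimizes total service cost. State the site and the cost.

Choose Green only; total service cost 530.

With exactly 1 open, each delivery zone uses its cheapest among the chosen.
{Green}: M1→Green 7·18=126, M2→Green 5·4=20, M3→Green 4·8=32, M4→Green 4·13=52, M5→Green 4·16=64, M6→Green 3·14=42, M7→Green 2·7=14, M8→Green 9·20=180. Service cost 530.
{Red}: service cost 695
{Amber}: service cost 796
Among all 4 size-1 choices, {Green} is lowest.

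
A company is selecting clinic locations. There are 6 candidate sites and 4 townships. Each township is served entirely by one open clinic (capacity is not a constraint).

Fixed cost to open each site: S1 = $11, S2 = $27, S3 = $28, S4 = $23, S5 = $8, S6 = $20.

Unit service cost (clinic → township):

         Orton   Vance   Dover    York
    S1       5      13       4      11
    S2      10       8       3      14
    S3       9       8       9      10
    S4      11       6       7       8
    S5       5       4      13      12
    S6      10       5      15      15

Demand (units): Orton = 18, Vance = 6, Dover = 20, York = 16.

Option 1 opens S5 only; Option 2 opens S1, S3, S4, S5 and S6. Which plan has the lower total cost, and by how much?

Option 1: {S5}: Orton→S5 5·18=90, Vance→S5 4·6=24, Dover→S5 13·20=260, York→S5 12·16=192. Service 566; fixed 8; total 574.
Option 2: {S1, S3, S4, S5, S6}: Orton→S1 5·18=90, Vance→S5 4·6=24, Dover→S1 4·20=80, York→S4 8·16=128. Service 322; fixed 90; total 412.
Difference: |574 − 412| = 162.

Option 2 is cheaper by 162.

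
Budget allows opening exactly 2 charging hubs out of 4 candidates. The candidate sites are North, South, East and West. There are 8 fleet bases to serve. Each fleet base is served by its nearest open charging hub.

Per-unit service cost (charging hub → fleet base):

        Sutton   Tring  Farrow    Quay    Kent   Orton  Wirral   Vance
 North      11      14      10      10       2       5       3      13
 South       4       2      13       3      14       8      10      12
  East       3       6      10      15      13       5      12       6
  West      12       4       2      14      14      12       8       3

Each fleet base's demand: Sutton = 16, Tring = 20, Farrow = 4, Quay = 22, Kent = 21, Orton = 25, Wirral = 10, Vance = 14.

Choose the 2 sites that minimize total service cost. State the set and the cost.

Choose North and South; total service cost 575.

With exactly 2 open, each fleet base uses its cheapest among the chosen.
{North, South}: Sutton→South 4·16=64, Tring→South 2·20=40, Farrow→North 10·4=40, Quay→South 3·22=66, Kent→North 2·21=42, Orton→North 5·25=125, Wirral→North 3·10=30, Vance→South 12·14=168. Service cost 575.
{North, East}: service cost 709
{North, West}: service cost 723
Among all 6 size-2 choices, {North, South} is lowest.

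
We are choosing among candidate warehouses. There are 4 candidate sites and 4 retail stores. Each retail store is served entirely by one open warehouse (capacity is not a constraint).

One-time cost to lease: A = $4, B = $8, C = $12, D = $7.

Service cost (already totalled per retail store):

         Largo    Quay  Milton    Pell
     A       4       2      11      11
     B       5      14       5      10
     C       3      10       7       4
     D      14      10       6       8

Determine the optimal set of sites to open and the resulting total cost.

For any fixed open set, each retail store goes to its cheapest open site; total = fixed + service.
{A, D}: Largo→A 4, Quay→A 2, Milton→D 6, Pell→D 8. Service 20; fixed 11; total 31.
{A}: Largo→A 4, Quay→A 2, Milton→A 11, Pell→A 11. Service 28; fixed 4; total 32.
{A, C}: Largo→C 3, Quay→A 2, Milton→C 7, Pell→C 4. Service 16; fixed 16; total 32.
{A, B, C, D}: service 14 + fixed 31 = 45
No other subset beats 31.

Open A and D; minimum total cost 31.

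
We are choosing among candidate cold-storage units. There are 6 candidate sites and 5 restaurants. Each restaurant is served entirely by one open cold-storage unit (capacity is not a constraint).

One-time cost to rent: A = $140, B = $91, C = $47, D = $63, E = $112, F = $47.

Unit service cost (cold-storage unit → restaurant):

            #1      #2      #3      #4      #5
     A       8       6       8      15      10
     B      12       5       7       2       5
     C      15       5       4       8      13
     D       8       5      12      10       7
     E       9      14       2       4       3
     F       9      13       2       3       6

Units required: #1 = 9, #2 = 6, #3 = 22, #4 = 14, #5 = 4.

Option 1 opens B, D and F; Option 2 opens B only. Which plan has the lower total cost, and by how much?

Option 1 is cheaper by 36.

Option 1: {B, D, F}: #1→D 8·9=72, #2→B 5·6=30, #3→F 2·22=44, #4→B 2·14=28, #5→B 5·4=20. Service 194; fixed 201; total 395.
Option 2: {B}: #1→B 12·9=108, #2→B 5·6=30, #3→B 7·22=154, #4→B 2·14=28, #5→B 5·4=20. Service 340; fixed 91; total 431.
Difference: |395 − 431| = 36.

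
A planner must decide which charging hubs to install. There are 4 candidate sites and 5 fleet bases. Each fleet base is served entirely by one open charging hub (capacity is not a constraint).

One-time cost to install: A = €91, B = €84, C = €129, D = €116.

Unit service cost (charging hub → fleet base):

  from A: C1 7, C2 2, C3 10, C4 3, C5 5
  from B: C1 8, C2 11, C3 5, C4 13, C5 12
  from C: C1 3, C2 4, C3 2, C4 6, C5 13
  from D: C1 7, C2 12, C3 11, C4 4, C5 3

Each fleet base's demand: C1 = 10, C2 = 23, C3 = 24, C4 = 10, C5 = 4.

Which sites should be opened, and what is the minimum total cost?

Open A and C; minimum total cost 394.

For any fixed open set, each fleet base goes to its cheapest open site; total = fixed + service.
{A, C}: C1→C 3·10=30, C2→A 2·23=46, C3→C 2·24=48, C4→A 3·10=30, C5→A 5·4=20. Service 174; fixed 220; total 394.
{C}: C1→C 3·10=30, C2→C 4·23=92, C3→C 2·24=48, C4→C 6·10=60, C5→C 13·4=52. Service 282; fixed 129; total 411.
{A, B}: C1→A 7·10=70, C2→A 2·23=46, C3→B 5·24=120, C4→A 3·10=30, C5→A 5·4=20. Service 286; fixed 175; total 461.
{A, B, C, D}: C1→C 3·10=30, C2→A 2·23=46, C3→C 2·24=48, C4→A 3·10=30, C5→D 3·4=12. Service 166; fixed 420; total 586.
(All 15 nonempty subsets were checked; A and C is lowest.)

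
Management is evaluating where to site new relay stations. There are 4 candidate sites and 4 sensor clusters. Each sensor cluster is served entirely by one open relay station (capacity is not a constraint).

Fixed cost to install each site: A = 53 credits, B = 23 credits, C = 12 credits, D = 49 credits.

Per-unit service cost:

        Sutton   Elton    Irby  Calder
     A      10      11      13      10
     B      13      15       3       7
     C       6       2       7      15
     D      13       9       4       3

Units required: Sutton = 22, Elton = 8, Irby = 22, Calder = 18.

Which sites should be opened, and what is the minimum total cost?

For any fixed open set, each sensor cluster goes to its cheapest open site; total = fixed + service.
{C, D}: Sutton→C 6·22=132, Elton→C 2·8=16, Irby→D 4·22=88, Calder→D 3·18=54. Service 290; fixed 61; total 351.
{B, C, D}: Sutton→C 6·22=132, Elton→C 2·8=16, Irby→B 3·22=66, Calder→D 3·18=54. Service 268; fixed 84; total 352.
{B, C}: Sutton→C 6·22=132, Elton→C 2·8=16, Irby→B 3·22=66, Calder→B 7·18=126. Service 340; fixed 35; total 375.
{A, B, C, D}: service 268 + fixed 137 = 405
No other subset beats 351.

Open C and D; minimum total cost 351.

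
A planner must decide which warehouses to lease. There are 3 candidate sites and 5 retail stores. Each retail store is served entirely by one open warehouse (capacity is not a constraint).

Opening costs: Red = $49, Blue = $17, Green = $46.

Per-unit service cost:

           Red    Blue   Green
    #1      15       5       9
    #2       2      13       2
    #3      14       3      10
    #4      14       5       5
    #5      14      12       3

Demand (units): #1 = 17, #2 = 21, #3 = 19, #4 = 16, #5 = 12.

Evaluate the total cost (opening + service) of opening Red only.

Total cost: 1004

Each retail store is assigned to its cheapest site among the open ones.
{Red}: #1→Red 15·17=255, #2→Red 2·21=42, #3→Red 14·19=266, #4→Red 14·16=224, #5→Red 14·12=168. Service 955; fixed 49; total 1004.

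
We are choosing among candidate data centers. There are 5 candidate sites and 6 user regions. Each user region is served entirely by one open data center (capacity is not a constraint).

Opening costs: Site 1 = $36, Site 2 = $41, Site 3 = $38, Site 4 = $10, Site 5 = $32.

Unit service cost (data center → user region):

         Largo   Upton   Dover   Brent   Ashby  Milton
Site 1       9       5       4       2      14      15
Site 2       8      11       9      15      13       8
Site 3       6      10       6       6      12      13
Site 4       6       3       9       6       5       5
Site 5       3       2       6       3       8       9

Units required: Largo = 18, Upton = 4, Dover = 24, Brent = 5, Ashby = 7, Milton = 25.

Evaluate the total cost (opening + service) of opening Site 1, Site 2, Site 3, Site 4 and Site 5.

Total cost: 485

Each user region is assigned to its cheapest site among the open ones.
{Site 1, Site 2, Site 3, Site 4, Site 5}: Largo→Site 5 3·18=54, Upton→Site 5 2·4=8, Dover→Site 1 4·24=96, Brent→Site 1 2·5=10, Ashby→Site 4 5·7=35, Milton→Site 4 5·25=125. Service 328; fixed 157; total 485.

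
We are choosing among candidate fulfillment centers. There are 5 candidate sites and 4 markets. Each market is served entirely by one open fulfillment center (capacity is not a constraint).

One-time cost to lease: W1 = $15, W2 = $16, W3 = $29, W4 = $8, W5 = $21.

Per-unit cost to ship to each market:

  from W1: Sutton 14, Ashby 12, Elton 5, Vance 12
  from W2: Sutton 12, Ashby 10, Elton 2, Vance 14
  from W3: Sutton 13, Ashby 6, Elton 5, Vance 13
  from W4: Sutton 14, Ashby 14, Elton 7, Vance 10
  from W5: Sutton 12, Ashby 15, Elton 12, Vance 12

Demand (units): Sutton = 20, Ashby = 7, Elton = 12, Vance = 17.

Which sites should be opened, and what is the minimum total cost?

Open W2 and W4; minimum total cost 528.

For any fixed open set, each market goes to its cheapest open site; total = fixed + service.
{W2, W4}: Sutton→W2 12·20=240, Ashby→W2 10·7=70, Elton→W2 2·12=24, Vance→W4 10·17=170. Service 504; fixed 24; total 528.
{W2, W3, W4}: service 476 + fixed 53 = 529
{W1, W2, W4}: service 504 + fixed 39 = 543
{W1, W2, W3, W4, W5}: service 476 + fixed 89 = 565
No other subset beats 528.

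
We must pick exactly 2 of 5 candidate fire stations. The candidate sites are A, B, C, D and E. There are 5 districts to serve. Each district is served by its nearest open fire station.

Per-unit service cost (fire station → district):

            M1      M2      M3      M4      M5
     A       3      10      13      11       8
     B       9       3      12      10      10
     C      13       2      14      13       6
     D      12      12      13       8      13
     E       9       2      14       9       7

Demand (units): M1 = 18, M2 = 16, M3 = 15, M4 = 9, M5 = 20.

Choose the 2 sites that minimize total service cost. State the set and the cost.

Choose A and C; total service cost 500.

With exactly 2 open, each district uses its cheapest among the chosen.
{A, C}: M1→A 3·18=54, M2→C 2·16=32, M3→A 13·15=195, M4→A 11·9=99, M5→C 6·20=120. Service cost 500.
{A, E}: service cost 502
{A, B}: service cost 532
Among all 10 size-2 choices, {A, C} is lowest.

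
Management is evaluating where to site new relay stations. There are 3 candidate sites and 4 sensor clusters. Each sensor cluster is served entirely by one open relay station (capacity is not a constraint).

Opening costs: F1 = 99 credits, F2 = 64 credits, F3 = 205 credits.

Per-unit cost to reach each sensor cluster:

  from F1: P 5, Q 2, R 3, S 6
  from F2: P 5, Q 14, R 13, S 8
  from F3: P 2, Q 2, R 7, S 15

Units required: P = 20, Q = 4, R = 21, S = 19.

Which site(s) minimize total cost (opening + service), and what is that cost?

For any fixed open set, each sensor cluster goes to its cheapest open site; total = fixed + service.
{F1}: P→F1 5·20=100, Q→F1 2·4=8, R→F1 3·21=63, S→F1 6·19=114. Service 285; fixed 99; total 384.
{F1, F2}: service 285 + fixed 163 = 448
{F1, F3}: service 225 + fixed 304 = 529
{F1, F2, F3}: P→F3 2·20=40, Q→F1 2·4=8, R→F1 3·21=63, S→F1 6·19=114. Service 225; fixed 368; total 593.
No other subset beats 384.

Open F1 only; minimum total cost 384.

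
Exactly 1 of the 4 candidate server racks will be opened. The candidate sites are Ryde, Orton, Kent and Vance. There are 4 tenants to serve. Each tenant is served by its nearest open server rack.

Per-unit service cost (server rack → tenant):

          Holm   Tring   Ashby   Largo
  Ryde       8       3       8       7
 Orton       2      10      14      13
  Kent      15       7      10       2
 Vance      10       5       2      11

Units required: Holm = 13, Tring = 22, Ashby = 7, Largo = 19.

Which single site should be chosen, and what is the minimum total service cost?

With exactly 1 open, each tenant uses its cheapest among the chosen.
{Ryde}: Holm→Ryde 8·13=104, Tring→Ryde 3·22=66, Ashby→Ryde 8·7=56, Largo→Ryde 7·19=133. Service cost 359.
{Kent}: service cost 457
{Vance}: service cost 463
Among all 4 size-1 choices, {Ryde} is lowest.

Choose Ryde only; total service cost 359.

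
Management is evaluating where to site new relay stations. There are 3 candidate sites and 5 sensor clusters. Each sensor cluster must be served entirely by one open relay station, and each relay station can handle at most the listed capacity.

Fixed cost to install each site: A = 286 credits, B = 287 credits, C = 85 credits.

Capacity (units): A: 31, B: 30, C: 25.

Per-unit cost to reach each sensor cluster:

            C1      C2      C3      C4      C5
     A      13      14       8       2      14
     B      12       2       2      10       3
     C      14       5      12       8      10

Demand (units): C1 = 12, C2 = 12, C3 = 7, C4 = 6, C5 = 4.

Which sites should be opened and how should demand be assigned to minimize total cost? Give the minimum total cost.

Minimum total cost: 638

Open {B, C}: C1→C 14·12=168, C2→B 2·12=24, C3→B 2·7=14, C4→C 8·6=48, C5→B 3·4=12.
Loads: B carries 23/30, C carries 18/25. Service 266; fixed 372; total 638.
Next best feasible plan costs 650.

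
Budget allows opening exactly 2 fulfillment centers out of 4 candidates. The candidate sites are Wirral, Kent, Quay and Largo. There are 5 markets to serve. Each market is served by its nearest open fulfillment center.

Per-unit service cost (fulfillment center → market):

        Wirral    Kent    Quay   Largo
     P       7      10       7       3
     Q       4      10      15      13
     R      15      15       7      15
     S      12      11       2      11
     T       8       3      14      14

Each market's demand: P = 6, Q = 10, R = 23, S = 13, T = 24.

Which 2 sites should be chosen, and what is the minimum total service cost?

Choose Kent and Quay; total service cost 401.

With exactly 2 open, each market uses its cheapest among the chosen.
{Kent, Quay}: P→Quay 7·6=42, Q→Kent 10·10=100, R→Quay 7·23=161, S→Quay 2·13=26, T→Kent 3·24=72. Service cost 401.
{Wirral, Quay}: service cost 461
{Wirral, Kent}: service cost 642
Among all 6 size-2 choices, {Kent, Quay} is lowest.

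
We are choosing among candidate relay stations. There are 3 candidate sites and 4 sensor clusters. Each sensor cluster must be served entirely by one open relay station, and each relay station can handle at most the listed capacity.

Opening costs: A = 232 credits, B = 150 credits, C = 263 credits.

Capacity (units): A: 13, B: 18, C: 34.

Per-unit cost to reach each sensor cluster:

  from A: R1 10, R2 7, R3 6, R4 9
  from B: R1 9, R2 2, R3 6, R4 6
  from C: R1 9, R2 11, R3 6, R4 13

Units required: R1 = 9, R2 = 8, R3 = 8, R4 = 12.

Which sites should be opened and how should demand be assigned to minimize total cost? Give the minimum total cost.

Minimum total cost: 702

Open {B, C}: R1→C 9·9=81, R2→C 11·8=88, R3→C 6·8=48, R4→B 6·12=72.
Loads: B carries 12/18, C carries 25/34. Service 289; fixed 413; total 702.
Next best feasible plan costs 714.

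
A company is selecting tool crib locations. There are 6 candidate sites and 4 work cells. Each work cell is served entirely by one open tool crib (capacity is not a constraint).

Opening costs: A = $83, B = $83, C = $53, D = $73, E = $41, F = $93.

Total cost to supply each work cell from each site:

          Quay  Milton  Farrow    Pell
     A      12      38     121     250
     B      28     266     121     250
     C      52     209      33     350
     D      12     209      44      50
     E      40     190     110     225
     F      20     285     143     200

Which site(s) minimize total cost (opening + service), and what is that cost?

Open A and D; minimum total cost 300.

For any fixed open set, each work cell goes to its cheapest open site; total = fixed + service.
{A, D}: Quay→A 12, Milton→A 38, Farrow→D 44, Pell→D 50. Service 144; fixed 156; total 300.
{A, D, E}: Quay→A 12, Milton→A 38, Farrow→D 44, Pell→D 50. Service 144; fixed 197; total 341.
{A, C, D}: Quay→A 12, Milton→A 38, Farrow→C 33, Pell→D 50. Service 133; fixed 209; total 342.
{A, B, C, D, E, F}: Quay→A 12, Milton→A 38, Farrow→C 33, Pell→D 50. Service 133; fixed 426; total 559.
No other subset beats 300.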